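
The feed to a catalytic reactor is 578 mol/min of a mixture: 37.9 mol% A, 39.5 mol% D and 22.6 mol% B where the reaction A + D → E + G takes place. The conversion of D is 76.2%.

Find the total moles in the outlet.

D reacted = 0.762 × 228.3 = 174 mol/min; ν_D = −1, so ξ = 174/1 = 174 mol/min.
Outlet amounts (n = n₀ + ν ξ):
  A: 219.1 − 1(174) = 45.09
  D: 228.3 − 1(174) = 54.34
  E: 0 + 1(174) = 174
  G: 0 + 1(174) = 174
  B: 130.6 (inert)
Total out = 45.09 + 54.34 + 174 + 174 + 130.6 = 578 mol/min.

578 mol/min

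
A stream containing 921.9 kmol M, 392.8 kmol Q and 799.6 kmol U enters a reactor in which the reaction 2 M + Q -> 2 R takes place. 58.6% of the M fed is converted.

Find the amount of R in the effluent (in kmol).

M reacted = 0.586 × 921.9 = 540.2 kmol; ν_M = −2, so ξ = 540.2/2 = 270.1 kmol.
Outlet amounts (n = n₀ + ν ξ):
  M: 921.9 − 2(270.1) = 381.7
  Q: 392.8 − 1(270.1) = 122.7
  R: 0 + 2(270.1) = 540.2
  U: 799.6 (inert)

540 kmol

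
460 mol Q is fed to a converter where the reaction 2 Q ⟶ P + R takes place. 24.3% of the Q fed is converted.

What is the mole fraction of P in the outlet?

Q reacted = 0.243 × 460 = 111.8 mol; ν_Q = −2, so ξ = 111.8/2 = 55.89 mol.
Outlet amounts (n = n₀ + ν ξ):
  Q: 460 − 2(55.89) = 348.2
  P: 0 + 1(55.89) = 55.89
  R: 0 + 1(55.89) = 55.89
Total out = 460 mol; y_P = 55.89 / 460 = 0.1215.

0.121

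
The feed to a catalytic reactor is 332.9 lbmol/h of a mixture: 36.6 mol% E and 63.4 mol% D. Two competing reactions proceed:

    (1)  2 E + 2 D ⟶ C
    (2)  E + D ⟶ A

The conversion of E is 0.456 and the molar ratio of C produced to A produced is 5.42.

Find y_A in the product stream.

Conversion of E: E consumed = 0.456 × 121.8 = 55.56 lbmol/h = 2ξ₁ + 1ξ₂.
Selectivity: 1ξ₁ / (1ξ₂) = 5.42 → ξ₁ = 5.42 ξ₂.
Substitute: (2·5.42 + 1) ξ₂ = 55.56 → ξ₂ = 4.693 lbmol/h, ξ₁ = 25.43 lbmol/h.
Outlet amounts (n = n₀ + Σ ν·ξ):
  E: 121.8 − 2(25.43) − 1(4.693) = 66.28
  D: 211.1 − 2(25.43) − 1(4.693) = 155.5
  C: 0 + 1(25.43) = 25.43
  A: 0 + 1(4.693) = 4.693
Total out = 251.9 lbmol/h; y_A = 4.693 / 251.9 = 0.01863.

0.0186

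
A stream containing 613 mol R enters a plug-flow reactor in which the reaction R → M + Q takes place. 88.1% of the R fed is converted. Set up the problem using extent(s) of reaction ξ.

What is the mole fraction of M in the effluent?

R reacted = 0.881 × 613 = 540.1 mol; ν_R = −1, so ξ = 540.1/1 = 540.1 mol.
Outlet amounts (n = n₀ + ν ξ):
  R: 613 − 1(540.1) = 72.95
  M: 0 + 1(540.1) = 540.1
  Q: 0 + 1(540.1) = 540.1
Total out = 1153 mol; y_M = 540.1 / 1153 = 0.4684.

0.468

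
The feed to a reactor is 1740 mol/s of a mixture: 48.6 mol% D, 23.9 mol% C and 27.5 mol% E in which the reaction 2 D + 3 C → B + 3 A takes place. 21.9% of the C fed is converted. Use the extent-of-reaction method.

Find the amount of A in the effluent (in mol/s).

C reacted = 0.219 × 415.9 = 91.07 mol/s; ν_C = −3, so ξ = 91.07/3 = 30.36 mol/s.
Outlet amounts (n = n₀ + ν ξ):
  D: 845.6 − 2(30.36) = 784.9
  C: 415.9 − 3(30.36) = 324.8
  B: 0 + 1(30.36) = 30.36
  A: 0 + 3(30.36) = 91.07
  E: 478.5 (inert)

91.1 mol/s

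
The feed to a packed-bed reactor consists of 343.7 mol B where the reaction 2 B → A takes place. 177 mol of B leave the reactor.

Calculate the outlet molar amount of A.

83.3 mol

For B: n = n₀ − 2ξ → 177 = 343.7 − 2ξ, giving ξ = 83.35 mol.
Outlet amounts (n = n₀ + ν ξ):
  B: 343.7 − 2(83.35) = 177
  A: 0 + 1(83.35) = 83.35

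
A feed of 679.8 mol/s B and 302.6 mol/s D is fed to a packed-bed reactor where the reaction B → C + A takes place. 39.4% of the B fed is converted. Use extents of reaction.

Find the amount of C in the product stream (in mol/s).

268 mol/s

B reacted = 0.394 × 679.8 = 267.8 mol/s; ν_B = −1, so ξ = 267.8/1 = 267.8 mol/s.
Outlet amounts (n = n₀ + ν ξ):
  B: 679.8 − 1(267.8) = 412
  C: 0 + 1(267.8) = 267.8
  A: 0 + 1(267.8) = 267.8
  D: 302.6 (inert)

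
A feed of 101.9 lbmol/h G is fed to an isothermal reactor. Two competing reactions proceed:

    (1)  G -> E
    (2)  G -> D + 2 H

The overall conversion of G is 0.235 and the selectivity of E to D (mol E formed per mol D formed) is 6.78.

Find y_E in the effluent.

0.193

Conversion of G: G consumed = 0.235 × 101.9 = 23.95 lbmol/h = 1ξ₁ + 1ξ₂.
Selectivity: 1ξ₁ / (1ξ₂) = 6.78 → ξ₁ = 6.78 ξ₂.
Substitute: (1·6.78 + 1) ξ₂ = 23.95 → ξ₂ = 3.078 lbmol/h, ξ₁ = 20.87 lbmol/h.
Outlet amounts (n = n₀ + Σ ν·ξ):
  G: 101.9 − 1(20.87) − 1(3.078) = 77.95
  E: 0 + 1(20.87) = 20.87
  D: 0 + 1(3.078) = 3.078
  H: 0 + 2(3.078) = 6.156
Total out = 108.1 lbmol/h; y_E = 20.87 / 108.1 = 0.1931.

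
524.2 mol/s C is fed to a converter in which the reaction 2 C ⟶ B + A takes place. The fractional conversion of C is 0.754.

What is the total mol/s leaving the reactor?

C reacted = 0.754 × 524.2 = 395.2 mol/s; ν_C = −2, so ξ = 395.2/2 = 197.6 mol/s.
Outlet amounts (n = n₀ + ν ξ):
  C: 524.2 − 2(197.6) = 129
  B: 0 + 1(197.6) = 197.6
  A: 0 + 1(197.6) = 197.6
Total out = 129 + 197.6 + 197.6 = 524.2 mol/s.

524 mol/s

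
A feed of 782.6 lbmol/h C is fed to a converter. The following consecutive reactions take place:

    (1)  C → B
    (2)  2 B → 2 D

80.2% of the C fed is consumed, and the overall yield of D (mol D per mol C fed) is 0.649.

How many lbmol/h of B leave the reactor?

Conversion of C: C consumed = 1ξ₁ = 0.802 × 782.6 → ξ₁ = 627.6 lbmol/h.
Yield of D: 2ξ₂ / 782.6 = 0.649 → ξ₂ = 254 lbmol/h.
Outlet amounts (n = n₀ + Σ ν·ξ):
  C: 782.6 − 1(627.6) = 155
  B: 0 + 1(627.6) − 2(254) = 119.7
  D: 0 + 2(254) = 507.9

120 lbmol/h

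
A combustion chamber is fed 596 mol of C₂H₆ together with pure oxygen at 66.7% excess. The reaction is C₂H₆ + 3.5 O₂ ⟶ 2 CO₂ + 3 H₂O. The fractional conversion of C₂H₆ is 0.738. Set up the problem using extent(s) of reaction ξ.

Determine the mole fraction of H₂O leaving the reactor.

Stoichiometric O₂ = 3.5 × 596 = 2086 mol; O₂ fed = 2086 × 1.667 = 3477 mol.
Fuel reacted = 0.738 × 596 → ξ = 439.8 mol.
Outlet (n = n₀ + ν ξ):
  C₂H₆: 596 − 1(439.8) = 156.2
  O₂: 3477 − 3.5(439.8) = 1938
  CO₂: 0 + 2(439.8) = 879.7
  H₂O: 0 + 3(439.8) = 1320
Total out = 4293 mol; y_H₂O = 1320 / 4293 = 0.3074.

0.307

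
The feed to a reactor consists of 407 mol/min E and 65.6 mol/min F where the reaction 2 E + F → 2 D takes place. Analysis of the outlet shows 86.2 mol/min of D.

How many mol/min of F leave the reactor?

22.5 mol/min

For D: n = n₀ + 2ξ → 86.2 = 0 + 2ξ, giving ξ = 43.1 mol/min.
Outlet amounts (n = n₀ + ν ξ):
  E: 407 − 2(43.1) = 320.8
  F: 65.6 − 1(43.1) = 22.5
  D: 0 + 2(43.1) = 86.2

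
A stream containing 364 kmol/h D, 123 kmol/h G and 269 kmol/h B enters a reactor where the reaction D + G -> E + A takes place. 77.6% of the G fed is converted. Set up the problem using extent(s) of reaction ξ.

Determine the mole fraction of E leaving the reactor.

G reacted = 0.776 × 123 = 95.45 kmol/h; ν_G = −1, so ξ = 95.45/1 = 95.45 kmol/h.
Outlet amounts (n = n₀ + ν ξ):
  D: 364 − 1(95.45) = 268.6
  G: 123 − 1(95.45) = 27.55
  E: 0 + 1(95.45) = 95.45
  A: 0 + 1(95.45) = 95.45
  B: 269 (inert)
Total out = 756 kmol/h; y_E = 95.45 / 756 = 0.1263.

0.126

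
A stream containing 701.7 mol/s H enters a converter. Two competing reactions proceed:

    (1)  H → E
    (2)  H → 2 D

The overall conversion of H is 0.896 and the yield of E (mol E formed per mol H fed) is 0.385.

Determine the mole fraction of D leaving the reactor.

Yield of E: 1ξ₁ / 701.7 = 0.385 → ξ₁ = 270.2 mol/s.
Conversion of H: 1ξ₁ + 1ξ₂ = 0.896 × 701.7 = 628.7 → ξ₂ = 358.6 mol/s.
Outlet amounts (n = n₀ + Σ ν·ξ):
  H: 701.7 − 1(270.2) − 1(358.6) = 72.98
  E: 0 + 1(270.2) = 270.2
  D: 0 + 2(358.6) = 717.1
Total out = 1060 mol/s; y_D = 717.1 / 1060 = 0.6764.

0.676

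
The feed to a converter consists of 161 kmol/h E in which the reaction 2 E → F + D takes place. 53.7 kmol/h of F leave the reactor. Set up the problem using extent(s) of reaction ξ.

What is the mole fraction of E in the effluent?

0.333

For F: n = n₀ + 1ξ → 53.7 = 0 + 1ξ, giving ξ = 53.7 kmol/h.
Outlet amounts (n = n₀ + ν ξ):
  E: 161 − 2(53.7) = 53.6
  F: 0 + 1(53.7) = 53.7
  D: 0 + 1(53.7) = 53.7
Total out = 161 kmol/h; y_E = 53.6 / 161 = 0.3329.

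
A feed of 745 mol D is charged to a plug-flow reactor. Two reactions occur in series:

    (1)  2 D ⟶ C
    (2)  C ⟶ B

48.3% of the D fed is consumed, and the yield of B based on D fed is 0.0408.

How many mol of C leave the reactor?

150 mol

Conversion of D: D consumed = 2ξ₁ = 0.483 × 745 → ξ₁ = 179.9 mol.
Yield of B: 1ξ₂ / 745 = 0.0408 → ξ₂ = 30.4 mol.
Outlet amounts (n = n₀ + Σ ν·ξ):
  D: 745 − 2(179.9) = 385.2
  C: 0 + 1(179.9) − 1(30.4) = 149.5
  B: 0 + 1(30.4) = 30.4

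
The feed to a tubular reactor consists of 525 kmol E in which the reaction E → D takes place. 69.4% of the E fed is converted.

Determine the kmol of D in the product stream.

364 kmol

E reacted = 0.694 × 525 = 364.3 kmol; ν_E = −1, so ξ = 364.3/1 = 364.3 kmol.
Outlet amounts (n = n₀ + ν ξ):
  E: 525 − 1(364.3) = 160.7
  D: 0 + 1(364.3) = 364.3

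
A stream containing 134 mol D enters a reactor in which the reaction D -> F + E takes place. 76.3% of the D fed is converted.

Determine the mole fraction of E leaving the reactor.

0.433

D reacted = 0.763 × 134 = 102.2 mol; ν_D = −1, so ξ = 102.2/1 = 102.2 mol.
Outlet amounts (n = n₀ + ν ξ):
  D: 134 − 1(102.2) = 31.76
  F: 0 + 1(102.2) = 102.2
  E: 0 + 1(102.2) = 102.2
Total out = 236.2 mol; y_E = 102.2 / 236.2 = 0.4328.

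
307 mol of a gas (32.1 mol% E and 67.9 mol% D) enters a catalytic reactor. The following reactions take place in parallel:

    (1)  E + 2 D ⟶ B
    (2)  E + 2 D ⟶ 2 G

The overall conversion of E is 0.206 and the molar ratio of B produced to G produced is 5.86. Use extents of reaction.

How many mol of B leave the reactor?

Conversion of E: E consumed = 0.206 × 98.55 = 20.3 mol = 1ξ₁ + 1ξ₂.
Selectivity: 1ξ₁ / (2ξ₂) = 5.86 → ξ₁ = 11.72 ξ₂.
Substitute: (1·11.72 + 1) ξ₂ = 20.3 → ξ₂ = 1.596 mol, ξ₁ = 18.7 mol.
Outlet amounts (n = n₀ + Σ ν·ξ):
  E: 98.55 − 1(18.7) − 1(1.596) = 78.25
  D: 208.5 − 2(18.7) − 2(1.596) = 167.9
  B: 0 + 1(18.7) = 18.7
  G: 0 + 2(1.596) = 3.192

18.7 mol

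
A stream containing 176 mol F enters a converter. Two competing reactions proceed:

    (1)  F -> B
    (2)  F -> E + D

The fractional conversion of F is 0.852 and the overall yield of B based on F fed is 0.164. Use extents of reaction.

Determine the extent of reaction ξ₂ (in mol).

ξ₂ = 121 mol

Yield of B: 1ξ₁ / 176 = 0.164 → ξ₁ = 28.86 mol.
Conversion of F: 1ξ₁ + 1ξ₂ = 0.852 × 176 = 150 → ξ₂ = 121.1 mol.
Outlet amounts (n = n₀ + Σ ν·ξ):
  F: 176 − 1(28.86) − 1(121.1) = 26.05
  B: 0 + 1(28.86) = 28.86
  E: 0 + 1(121.1) = 121.1
  D: 0 + 1(121.1) = 121.1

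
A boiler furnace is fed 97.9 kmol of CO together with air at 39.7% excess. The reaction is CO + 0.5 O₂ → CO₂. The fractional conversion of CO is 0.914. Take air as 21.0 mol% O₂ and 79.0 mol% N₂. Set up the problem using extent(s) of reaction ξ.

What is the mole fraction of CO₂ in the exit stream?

0.236

Stoichiometric O₂ = 0.5 × 97.9 = 48.95 kmol; O₂ fed = 48.95 × 1.397 = 68.38 kmol.
N₂ fed = 68.38 × 79/21 = 257.3 kmol.
Fuel reacted = 0.914 × 97.9 → ξ = 89.48 kmol.
Outlet (n = n₀ + ν ξ):
  CO: 97.9 − 1(89.48) = 8.419
  O₂: 68.38 − 0.5(89.48) = 23.64
  N₂: 257.3 (inert)
  CO₂: 0 + 1(89.48) = 89.48
Total out = 378.8 kmol; y_CO₂ = 89.48 / 378.8 = 0.2362.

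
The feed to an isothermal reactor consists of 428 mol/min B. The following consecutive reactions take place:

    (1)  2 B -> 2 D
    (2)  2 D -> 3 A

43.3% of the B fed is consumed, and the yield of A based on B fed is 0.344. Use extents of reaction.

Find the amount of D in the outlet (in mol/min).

Conversion of B: B consumed = 2ξ₁ = 0.433 × 428 → ξ₁ = 92.66 mol/min.
Yield of A: 3ξ₂ / 428 = 0.344 → ξ₂ = 49.08 mol/min.
Outlet amounts (n = n₀ + Σ ν·ξ):
  B: 428 − 2(92.66) = 242.7
  D: 0 + 2(92.66) − 2(49.08) = 87.17
  A: 0 + 3(49.08) = 147.2

87.2 mol/min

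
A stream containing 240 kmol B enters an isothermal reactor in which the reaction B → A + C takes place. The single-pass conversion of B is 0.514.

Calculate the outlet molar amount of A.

123 kmol

B reacted = 0.514 × 240 = 123.4 kmol; ν_B = −1, so ξ = 123.4/1 = 123.4 kmol.
Outlet amounts (n = n₀ + ν ξ):
  B: 240 − 1(123.4) = 116.6
  A: 0 + 1(123.4) = 123.4
  C: 0 + 1(123.4) = 123.4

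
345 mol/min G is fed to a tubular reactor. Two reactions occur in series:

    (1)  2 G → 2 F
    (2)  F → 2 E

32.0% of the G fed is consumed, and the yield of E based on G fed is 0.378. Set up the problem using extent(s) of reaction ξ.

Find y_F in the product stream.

0.11

Conversion of G: G consumed = 2ξ₁ = 0.32 × 345 → ξ₁ = 55.2 mol/min.
Yield of E: 2ξ₂ / 345 = 0.378 → ξ₂ = 65.2 mol/min.
Outlet amounts (n = n₀ + Σ ν·ξ):
  G: 345 − 2(55.2) = 234.6
  F: 0 + 2(55.2) − 1(65.2) = 45.2
  E: 0 + 2(65.2) = 130.4
Total out = 410.2 mol/min; y_F = 45.2 / 410.2 = 0.1102.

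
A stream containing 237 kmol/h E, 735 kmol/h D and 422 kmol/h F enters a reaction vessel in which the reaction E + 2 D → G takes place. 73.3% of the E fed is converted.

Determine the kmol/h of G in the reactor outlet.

E reacted = 0.733 × 237 = 173.7 kmol/h; ν_E = −1, so ξ = 173.7/1 = 173.7 kmol/h.
Outlet amounts (n = n₀ + ν ξ):
  E: 237 − 1(173.7) = 63.28
  D: 735 − 2(173.7) = 387.6
  G: 0 + 1(173.7) = 173.7
  F: 422 (inert)

174 kmol/h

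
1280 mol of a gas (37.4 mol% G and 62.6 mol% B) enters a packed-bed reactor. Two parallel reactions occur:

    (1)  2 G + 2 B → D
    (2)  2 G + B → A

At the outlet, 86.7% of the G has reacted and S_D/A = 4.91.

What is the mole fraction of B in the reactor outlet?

0.608

Conversion of G: G consumed = 0.867 × 478.7 = 415.1 mol = 2ξ₁ + 2ξ₂.
Selectivity: 1ξ₁ / (1ξ₂) = 4.91 → ξ₁ = 4.91 ξ₂.
Substitute: (2·4.91 + 2) ξ₂ = 415.1 → ξ₂ = 35.11 mol, ξ₁ = 172.4 mol.
Outlet amounts (n = n₀ + Σ ν·ξ):
  G: 478.7 − 2(172.4) − 2(35.11) = 63.67
  B: 801.3 − 2(172.4) − 1(35.11) = 421.3
  D: 0 + 1(172.4) = 172.4
  A: 0 + 1(35.11) = 35.11
Total out = 692.5 mol; y_B = 421.3 / 692.5 = 0.6084.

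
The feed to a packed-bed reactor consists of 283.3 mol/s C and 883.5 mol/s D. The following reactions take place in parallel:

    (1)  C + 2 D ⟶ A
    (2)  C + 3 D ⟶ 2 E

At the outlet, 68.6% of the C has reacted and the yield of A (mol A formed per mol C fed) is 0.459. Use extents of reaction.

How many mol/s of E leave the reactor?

Yield of A: 1ξ₁ / 283.3 = 0.459 → ξ₁ = 130 mol/s.
Conversion of C: 1ξ₁ + 1ξ₂ = 0.686 × 283.3 = 194.3 → ξ₂ = 64.31 mol/s.
Outlet amounts (n = n₀ + Σ ν·ξ):
  C: 283.3 − 1(130) − 1(64.31) = 88.96
  D: 883.5 − 2(130) − 3(64.31) = 430.5
  A: 0 + 1(130) = 130
  E: 0 + 2(64.31) = 128.6

129 mol/s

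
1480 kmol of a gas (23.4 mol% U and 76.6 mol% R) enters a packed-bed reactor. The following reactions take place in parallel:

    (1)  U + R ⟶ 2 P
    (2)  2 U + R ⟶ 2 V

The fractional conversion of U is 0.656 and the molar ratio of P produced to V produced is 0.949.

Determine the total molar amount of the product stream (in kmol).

1400 kmol

Conversion of U: U consumed = 0.656 × 346.3 = 227.2 kmol = 1ξ₁ + 2ξ₂.
Selectivity: 2ξ₁ / (2ξ₂) = 0.949 → ξ₁ = 0.949 ξ₂.
Substitute: (1·0.949 + 2) ξ₂ = 227.2 → ξ₂ = 77.04 kmol, ξ₁ = 73.11 kmol.
Outlet amounts (n = n₀ + Σ ν·ξ):
  U: 346.3 − 1(73.11) − 2(77.04) = 119.1
  R: 1134 − 1(73.11) − 1(77.04) = 983.5
  P: 0 + 2(73.11) = 146.2
  V: 0 + 2(77.04) = 154.1
Total out = 119.1 + 983.5 + 146.2 + 154.1 = 1403 kmol.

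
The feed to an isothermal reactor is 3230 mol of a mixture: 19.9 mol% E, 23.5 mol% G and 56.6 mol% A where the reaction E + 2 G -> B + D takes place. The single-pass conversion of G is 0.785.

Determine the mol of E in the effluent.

345 mol

G reacted = 0.785 × 759 = 595.9 mol; ν_G = −2, so ξ = 595.9/2 = 297.9 mol.
Outlet amounts (n = n₀ + ν ξ):
  E: 642.8 − 1(297.9) = 344.8
  G: 759 − 2(297.9) = 163.2
  B: 0 + 1(297.9) = 297.9
  D: 0 + 1(297.9) = 297.9
  A: 1828 (inert)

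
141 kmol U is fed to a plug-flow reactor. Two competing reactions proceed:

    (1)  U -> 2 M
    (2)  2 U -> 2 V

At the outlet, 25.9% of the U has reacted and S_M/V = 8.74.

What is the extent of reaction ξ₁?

ξ₁ = 29.7 kmol

Conversion of U: U consumed = 0.259 × 141 = 36.52 kmol = 1ξ₁ + 2ξ₂.
Selectivity: 2ξ₁ / (2ξ₂) = 8.74 → ξ₁ = 8.74 ξ₂.
Substitute: (1·8.74 + 2) ξ₂ = 36.52 → ξ₂ = 3.4 kmol, ξ₁ = 29.72 kmol.
Outlet amounts (n = n₀ + Σ ν·ξ):
  U: 141 − 1(29.72) − 2(3.4) = 104.5
  M: 0 + 2(29.72) = 59.44
  V: 0 + 2(3.4) = 6.801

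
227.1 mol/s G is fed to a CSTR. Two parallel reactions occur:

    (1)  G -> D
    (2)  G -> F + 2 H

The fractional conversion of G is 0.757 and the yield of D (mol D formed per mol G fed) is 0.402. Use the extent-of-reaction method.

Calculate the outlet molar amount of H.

Yield of D: 1ξ₁ / 227.1 = 0.402 → ξ₁ = 91.29 mol/s.
Conversion of G: 1ξ₁ + 1ξ₂ = 0.757 × 227.1 = 171.9 → ξ₂ = 80.62 mol/s.
Outlet amounts (n = n₀ + Σ ν·ξ):
  G: 227.1 − 1(91.29) − 1(80.62) = 55.19
  D: 0 + 1(91.29) = 91.29
  F: 0 + 1(80.62) = 80.62
  H: 0 + 2(80.62) = 161.2

161 mol/s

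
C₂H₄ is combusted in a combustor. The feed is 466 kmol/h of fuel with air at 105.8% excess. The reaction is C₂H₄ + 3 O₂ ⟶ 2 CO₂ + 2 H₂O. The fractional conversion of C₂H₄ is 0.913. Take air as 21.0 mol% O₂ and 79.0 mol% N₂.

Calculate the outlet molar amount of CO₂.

Stoichiometric O₂ = 3 × 466 = 1398 kmol/h; O₂ fed = 1398 × 2.058 = 2877 kmol/h.
N₂ fed = 2877 × 79/21 = 10820 kmol/h.
Fuel reacted = 0.913 × 466 → ξ = 425.5 kmol/h.
Outlet (n = n₀ + ν ξ):
  C₂H₄: 466 − 1(425.5) = 40.54
  O₂: 2877 − 3(425.5) = 1601
  N₂: 10820 (inert)
  CO₂: 0 + 2(425.5) = 850.9
  H₂O: 0 + 2(425.5) = 850.9

851 kmol/h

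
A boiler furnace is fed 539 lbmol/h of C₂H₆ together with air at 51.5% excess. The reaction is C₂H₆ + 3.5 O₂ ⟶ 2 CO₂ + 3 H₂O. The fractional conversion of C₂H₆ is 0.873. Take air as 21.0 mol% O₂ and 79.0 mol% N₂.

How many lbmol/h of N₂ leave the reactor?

10800 lbmol/h

Stoichiometric O₂ = 3.5 × 539 = 1886 lbmol/h; O₂ fed = 1886 × 1.515 = 2858 lbmol/h.
N₂ fed = 2858 × 79/21 = 10750 lbmol/h.
Fuel reacted = 0.873 × 539 → ξ = 470.5 lbmol/h.
Outlet (n = n₀ + ν ξ):
  C₂H₆: 539 − 1(470.5) = 68.45
  O₂: 2858 − 3.5(470.5) = 1211
  N₂: 10750 (inert)
  CO₂: 0 + 2(470.5) = 941.1
  H₂O: 0 + 3(470.5) = 1412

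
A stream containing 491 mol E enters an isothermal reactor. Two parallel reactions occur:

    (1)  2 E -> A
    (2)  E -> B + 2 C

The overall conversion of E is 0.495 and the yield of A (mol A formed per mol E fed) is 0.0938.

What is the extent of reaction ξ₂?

ξ₂ = 151 mol

Yield of A: 1ξ₁ / 491 = 0.0938 → ξ₁ = 46.06 mol.
Conversion of E: 2ξ₁ + 1ξ₂ = 0.495 × 491 = 243 → ξ₂ = 150.9 mol.
Outlet amounts (n = n₀ + Σ ν·ξ):
  E: 491 − 2(46.06) − 1(150.9) = 248
  A: 0 + 1(46.06) = 46.06
  B: 0 + 1(150.9) = 150.9
  C: 0 + 2(150.9) = 301.9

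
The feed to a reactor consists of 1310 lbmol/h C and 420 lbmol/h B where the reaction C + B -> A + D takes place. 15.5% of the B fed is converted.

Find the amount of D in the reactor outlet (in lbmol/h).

65.1 lbmol/h

B reacted = 0.155 × 420 = 65.1 lbmol/h; ν_B = −1, so ξ = 65.1/1 = 65.1 lbmol/h.
Outlet amounts (n = n₀ + ν ξ):
  C: 1310 − 1(65.1) = 1245
  B: 420 − 1(65.1) = 354.9
  A: 0 + 1(65.1) = 65.1
  D: 0 + 1(65.1) = 65.1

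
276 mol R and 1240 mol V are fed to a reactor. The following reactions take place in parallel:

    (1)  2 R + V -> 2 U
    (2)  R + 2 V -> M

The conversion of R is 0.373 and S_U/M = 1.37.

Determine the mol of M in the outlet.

43.4 mol

Conversion of R: R consumed = 0.373 × 276 = 102.9 mol = 2ξ₁ + 1ξ₂.
Selectivity: 2ξ₁ / (1ξ₂) = 1.37 → ξ₁ = 0.685 ξ₂.
Substitute: (2·0.685 + 1) ξ₂ = 102.9 → ξ₂ = 43.44 mol, ξ₁ = 29.76 mol.
Outlet amounts (n = n₀ + Σ ν·ξ):
  R: 276 − 2(29.76) − 1(43.44) = 173.1
  V: 1240 − 1(29.76) − 2(43.44) = 1123
  U: 0 + 2(29.76) = 59.51
  M: 0 + 1(43.44) = 43.44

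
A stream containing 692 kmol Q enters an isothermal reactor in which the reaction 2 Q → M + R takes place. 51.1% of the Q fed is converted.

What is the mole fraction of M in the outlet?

Q reacted = 0.511 × 692 = 353.6 kmol; ν_Q = −2, so ξ = 353.6/2 = 176.8 kmol.
Outlet amounts (n = n₀ + ν ξ):
  Q: 692 − 2(176.8) = 338.4
  M: 0 + 1(176.8) = 176.8
  R: 0 + 1(176.8) = 176.8
Total out = 692 kmol; y_M = 176.8 / 692 = 0.2555.

0.256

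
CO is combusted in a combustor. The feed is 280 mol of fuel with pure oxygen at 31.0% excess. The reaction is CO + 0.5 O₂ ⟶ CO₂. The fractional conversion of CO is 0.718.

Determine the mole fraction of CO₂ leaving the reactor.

Stoichiometric O₂ = 0.5 × 280 = 140 mol; O₂ fed = 140 × 1.310 = 183.4 mol.
Fuel reacted = 0.718 × 280 → ξ = 201 mol.
Outlet (n = n₀ + ν ξ):
  CO: 280 − 1(201) = 78.96
  O₂: 183.4 − 0.5(201) = 82.88
  CO₂: 0 + 1(201) = 201
Total out = 362.9 mol; y_CO₂ = 201 / 362.9 = 0.554.

0.554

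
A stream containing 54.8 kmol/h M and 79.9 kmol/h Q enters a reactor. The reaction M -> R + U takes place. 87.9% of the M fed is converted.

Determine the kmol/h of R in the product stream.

M reacted = 0.879 × 54.8 = 48.17 kmol/h; ν_M = −1, so ξ = 48.17/1 = 48.17 kmol/h.
Outlet amounts (n = n₀ + ν ξ):
  M: 54.8 − 1(48.17) = 6.631
  R: 0 + 1(48.17) = 48.17
  U: 0 + 1(48.17) = 48.17
  Q: 79.9 (inert)

48.2 kmol/h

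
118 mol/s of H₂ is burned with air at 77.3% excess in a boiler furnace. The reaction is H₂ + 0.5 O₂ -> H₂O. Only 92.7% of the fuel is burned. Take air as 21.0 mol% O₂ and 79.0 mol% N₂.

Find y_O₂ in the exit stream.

0.0889

Stoichiometric O₂ = 0.5 × 118 = 59 mol/s; O₂ fed = 59 × 1.773 = 104.6 mol/s.
N₂ fed = 104.6 × 79/21 = 393.5 mol/s.
Fuel reacted = 0.927 × 118 → ξ = 109.4 mol/s.
Outlet (n = n₀ + ν ξ):
  H₂: 118 − 1(109.4) = 8.614
  O₂: 104.6 − 0.5(109.4) = 49.91
  N₂: 393.5 (inert)
  H₂O: 0 + 1(109.4) = 109.4
Total out = 561.4 mol/s; y_O₂ = 49.91 / 561.4 = 0.0889.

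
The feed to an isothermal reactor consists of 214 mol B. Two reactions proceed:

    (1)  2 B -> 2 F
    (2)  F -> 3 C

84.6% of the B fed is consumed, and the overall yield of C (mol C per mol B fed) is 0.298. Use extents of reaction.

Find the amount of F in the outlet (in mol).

160 mol

Conversion of B: B consumed = 2ξ₁ = 0.846 × 214 → ξ₁ = 90.52 mol.
Yield of C: 3ξ₂ / 214 = 0.298 → ξ₂ = 21.26 mol.
Outlet amounts (n = n₀ + Σ ν·ξ):
  B: 214 − 2(90.52) = 32.96
  F: 0 + 2(90.52) − 1(21.26) = 159.8
  C: 0 + 3(21.26) = 63.77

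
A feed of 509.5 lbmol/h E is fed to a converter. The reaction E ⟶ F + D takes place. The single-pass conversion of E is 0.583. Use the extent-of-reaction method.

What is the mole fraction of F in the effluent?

0.368

E reacted = 0.583 × 509.5 = 297 lbmol/h; ν_E = −1, so ξ = 297/1 = 297 lbmol/h.
Outlet amounts (n = n₀ + ν ξ):
  E: 509.5 − 1(297) = 212.5
  F: 0 + 1(297) = 297
  D: 0 + 1(297) = 297
Total out = 806.5 lbmol/h; y_F = 297 / 806.5 = 0.3683.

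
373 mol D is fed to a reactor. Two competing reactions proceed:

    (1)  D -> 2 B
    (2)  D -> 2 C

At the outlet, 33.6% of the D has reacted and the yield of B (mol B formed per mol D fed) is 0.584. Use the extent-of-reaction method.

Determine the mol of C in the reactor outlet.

Yield of B: 2ξ₁ / 373 = 0.584 → ξ₁ = 108.9 mol.
Conversion of D: 1ξ₁ + 1ξ₂ = 0.336 × 373 = 125.3 → ξ₂ = 16.41 mol.
Outlet amounts (n = n₀ + Σ ν·ξ):
  D: 373 − 1(108.9) − 1(16.41) = 247.7
  B: 0 + 2(108.9) = 217.8
  C: 0 + 2(16.41) = 32.82

32.8 mol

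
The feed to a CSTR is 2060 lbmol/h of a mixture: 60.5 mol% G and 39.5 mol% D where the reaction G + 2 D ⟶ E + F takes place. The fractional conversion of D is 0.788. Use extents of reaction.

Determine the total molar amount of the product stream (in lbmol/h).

D reacted = 0.788 × 813.7 = 641.2 lbmol/h; ν_D = −2, so ξ = 641.2/2 = 320.6 lbmol/h.
Outlet amounts (n = n₀ + ν ξ):
  G: 1246 − 1(320.6) = 925.7
  D: 813.7 − 2(320.6) = 172.5
  E: 0 + 1(320.6) = 320.6
  F: 0 + 1(320.6) = 320.6
Total out = 925.7 + 172.5 + 320.6 + 320.6 = 1739 lbmol/h.

1740 lbmol/h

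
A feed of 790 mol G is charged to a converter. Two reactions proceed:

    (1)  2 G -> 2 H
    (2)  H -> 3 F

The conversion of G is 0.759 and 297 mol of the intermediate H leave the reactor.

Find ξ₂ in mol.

Conversion of G: G consumed = 2ξ₁ = 0.759 × 790 → ξ₁ = 299.8 mol.
H balance: n_H = 0 + 2ξ₁ − 1ξ₂ = 297 → ξ₂ = (2·299.8 − 297)/1 = 302.6 mol.
Outlet amounts (n = n₀ + Σ ν·ξ):
  G: 790 − 2(299.8) = 190.4
  H: 0 + 2(299.8) − 1(302.6) = 297
  F: 0 + 3(302.6) = 907.8

ξ₂ = 303 mol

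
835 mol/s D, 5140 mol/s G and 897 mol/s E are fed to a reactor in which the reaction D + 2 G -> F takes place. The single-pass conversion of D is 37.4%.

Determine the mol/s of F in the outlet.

D reacted = 0.374 × 835 = 312.3 mol/s; ν_D = −1, so ξ = 312.3/1 = 312.3 mol/s.
Outlet amounts (n = n₀ + ν ξ):
  D: 835 − 1(312.3) = 522.7
  G: 5140 − 2(312.3) = 4515
  F: 0 + 1(312.3) = 312.3
  E: 897 (inert)

312 mol/s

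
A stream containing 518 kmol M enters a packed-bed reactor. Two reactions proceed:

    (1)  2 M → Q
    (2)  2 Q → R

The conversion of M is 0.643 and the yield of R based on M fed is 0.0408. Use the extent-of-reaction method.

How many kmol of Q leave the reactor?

Conversion of M: M consumed = 2ξ₁ = 0.643 × 518 → ξ₁ = 166.5 kmol.
Yield of R: 1ξ₂ / 518 = 0.0408 → ξ₂ = 21.13 kmol.
Outlet amounts (n = n₀ + Σ ν·ξ):
  M: 518 − 2(166.5) = 184.9
  Q: 0 + 1(166.5) − 2(21.13) = 124.3
  R: 0 + 1(21.13) = 21.13

124 kmol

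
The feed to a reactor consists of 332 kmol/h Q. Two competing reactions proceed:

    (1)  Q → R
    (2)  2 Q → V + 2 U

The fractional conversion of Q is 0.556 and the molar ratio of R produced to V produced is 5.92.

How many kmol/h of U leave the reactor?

46.6 kmol/h

Conversion of Q: Q consumed = 0.556 × 332 = 184.6 kmol/h = 1ξ₁ + 2ξ₂.
Selectivity: 1ξ₁ / (1ξ₂) = 5.92 → ξ₁ = 5.92 ξ₂.
Substitute: (1·5.92 + 2) ξ₂ = 184.6 → ξ₂ = 23.31 kmol/h, ξ₁ = 138 kmol/h.
Outlet amounts (n = n₀ + Σ ν·ξ):
  Q: 332 − 1(138) − 2(23.31) = 147.4
  R: 0 + 1(138) = 138
  V: 0 + 1(23.31) = 23.31
  U: 0 + 2(23.31) = 46.61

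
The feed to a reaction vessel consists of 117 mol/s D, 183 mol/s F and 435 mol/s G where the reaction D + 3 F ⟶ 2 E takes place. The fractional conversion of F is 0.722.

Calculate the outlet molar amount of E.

88.1 mol/s

F reacted = 0.722 × 183 = 132.1 mol/s; ν_F = −3, so ξ = 132.1/3 = 44.04 mol/s.
Outlet amounts (n = n₀ + ν ξ):
  D: 117 − 1(44.04) = 72.96
  F: 183 − 3(44.04) = 50.87
  E: 0 + 2(44.04) = 88.08
  G: 435 (inert)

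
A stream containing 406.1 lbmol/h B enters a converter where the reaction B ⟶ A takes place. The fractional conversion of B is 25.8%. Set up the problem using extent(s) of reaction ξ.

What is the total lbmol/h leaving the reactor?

406 lbmol/h

B reacted = 0.258 × 406.1 = 104.8 lbmol/h; ν_B = −1, so ξ = 104.8/1 = 104.8 lbmol/h.
Outlet amounts (n = n₀ + ν ξ):
  B: 406.1 − 1(104.8) = 301.3
  A: 0 + 1(104.8) = 104.8
Total out = 301.3 + 104.8 = 406.1 lbmol/h.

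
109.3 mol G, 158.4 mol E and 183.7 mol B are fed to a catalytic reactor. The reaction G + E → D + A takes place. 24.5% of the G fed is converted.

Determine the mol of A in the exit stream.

G reacted = 0.245 × 109.3 = 26.78 mol; ν_G = −1, so ξ = 26.78/1 = 26.78 mol.
Outlet amounts (n = n₀ + ν ξ):
  G: 109.3 − 1(26.78) = 82.52
  E: 158.4 − 1(26.78) = 131.6
  D: 0 + 1(26.78) = 26.78
  A: 0 + 1(26.78) = 26.78
  B: 183.7 (inert)

26.8 mol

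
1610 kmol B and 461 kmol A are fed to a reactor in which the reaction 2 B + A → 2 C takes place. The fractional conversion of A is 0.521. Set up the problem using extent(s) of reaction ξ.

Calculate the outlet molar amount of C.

480 kmol

A reacted = 0.521 × 461 = 240.2 kmol; ν_A = −1, so ξ = 240.2/1 = 240.2 kmol.
Outlet amounts (n = n₀ + ν ξ):
  B: 1610 − 2(240.2) = 1130
  A: 461 − 1(240.2) = 220.8
  C: 0 + 2(240.2) = 480.4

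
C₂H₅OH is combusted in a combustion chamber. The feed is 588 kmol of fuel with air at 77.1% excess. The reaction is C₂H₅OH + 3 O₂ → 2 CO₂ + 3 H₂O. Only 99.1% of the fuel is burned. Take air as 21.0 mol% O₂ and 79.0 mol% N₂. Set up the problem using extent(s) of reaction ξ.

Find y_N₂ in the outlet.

Stoichiometric O₂ = 3 × 588 = 1764 kmol; O₂ fed = 1764 × 1.771 = 3124 kmol.
N₂ fed = 3124 × 79/21 = 11750 kmol.
Fuel reacted = 0.991 × 588 → ξ = 582.7 kmol.
Outlet (n = n₀ + ν ξ):
  C₂H₅OH: 588 − 1(582.7) = 5.292
  O₂: 3124 − 3(582.7) = 1376
  N₂: 11750 (inert)
  CO₂: 0 + 2(582.7) = 1165
  H₂O: 0 + 3(582.7) = 1748
Total out = 16050 kmol; y_N₂ = 11750 / 16050 = 0.7324.

0.732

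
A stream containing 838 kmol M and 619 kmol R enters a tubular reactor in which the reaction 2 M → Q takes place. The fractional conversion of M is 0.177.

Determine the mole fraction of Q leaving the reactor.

M reacted = 0.177 × 838 = 148.3 kmol; ν_M = −2, so ξ = 148.3/2 = 74.16 kmol.
Outlet amounts (n = n₀ + ν ξ):
  M: 838 − 2(74.16) = 689.7
  Q: 0 + 1(74.16) = 74.16
  R: 619 (inert)
Total out = 1383 kmol; y_Q = 74.16 / 1383 = 0.05363.

0.0536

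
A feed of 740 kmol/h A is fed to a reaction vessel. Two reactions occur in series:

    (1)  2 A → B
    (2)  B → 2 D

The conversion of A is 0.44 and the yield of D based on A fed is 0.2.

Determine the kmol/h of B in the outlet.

Conversion of A: A consumed = 2ξ₁ = 0.44 × 740 → ξ₁ = 162.8 kmol/h.
Yield of D: 2ξ₂ / 740 = 0.2 → ξ₂ = 74 kmol/h.
Outlet amounts (n = n₀ + Σ ν·ξ):
  A: 740 − 2(162.8) = 414.4
  B: 0 + 1(162.8) − 1(74) = 88.8
  D: 0 + 2(74) = 148

88.8 kmol/h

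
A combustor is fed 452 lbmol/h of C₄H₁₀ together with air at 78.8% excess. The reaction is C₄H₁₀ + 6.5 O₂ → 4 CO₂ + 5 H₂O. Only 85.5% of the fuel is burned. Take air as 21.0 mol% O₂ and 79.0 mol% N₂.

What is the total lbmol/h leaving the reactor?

Stoichiometric O₂ = 6.5 × 452 = 2938 lbmol/h; O₂ fed = 2938 × 1.788 = 5253 lbmol/h.
N₂ fed = 5253 × 79/21 = 19760 lbmol/h.
Fuel reacted = 0.855 × 452 → ξ = 386.5 lbmol/h.
Outlet (n = n₀ + ν ξ):
  C₄H₁₀: 452 − 1(386.5) = 65.54
  O₂: 5253 − 6.5(386.5) = 2741
  N₂: 19760 (inert)
  CO₂: 0 + 4(386.5) = 1546
  H₂O: 0 + 5(386.5) = 1932
Total out = 65.54 + 2741 + 19760 + 1546 + 1932 = 26050 lbmol/h.

26000 lbmol/h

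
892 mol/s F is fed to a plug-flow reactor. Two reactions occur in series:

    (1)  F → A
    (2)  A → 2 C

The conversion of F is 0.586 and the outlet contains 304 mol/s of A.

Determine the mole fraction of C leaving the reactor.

Conversion of F: F consumed = 1ξ₁ = 0.586 × 892 → ξ₁ = 522.7 mol/s.
A balance: n_A = 0 + 1ξ₁ − 1ξ₂ = 304 → ξ₂ = (1·522.7 − 304)/1 = 218.7 mol/s.
Outlet amounts (n = n₀ + Σ ν·ξ):
  F: 892 − 1(522.7) = 369.3
  A: 0 + 1(522.7) − 1(218.7) = 304
  C: 0 + 2(218.7) = 437.4
Total out = 1111 mol/s; y_C = 437.4 / 1111 = 0.3938.

0.394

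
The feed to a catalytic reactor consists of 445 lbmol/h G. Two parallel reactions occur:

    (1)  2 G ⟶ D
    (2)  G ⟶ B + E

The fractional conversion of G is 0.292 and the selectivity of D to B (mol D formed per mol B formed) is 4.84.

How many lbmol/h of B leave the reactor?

12.2 lbmol/h

Conversion of G: G consumed = 0.292 × 445 = 129.9 lbmol/h = 2ξ₁ + 1ξ₂.
Selectivity: 1ξ₁ / (1ξ₂) = 4.84 → ξ₁ = 4.84 ξ₂.
Substitute: (2·4.84 + 1) ξ₂ = 129.9 → ξ₂ = 12.17 lbmol/h, ξ₁ = 58.89 lbmol/h.
Outlet amounts (n = n₀ + Σ ν·ξ):
  G: 445 − 2(58.89) − 1(12.17) = 315.1
  D: 0 + 1(58.89) = 58.89
  B: 0 + 1(12.17) = 12.17
  E: 0 + 1(12.17) = 12.17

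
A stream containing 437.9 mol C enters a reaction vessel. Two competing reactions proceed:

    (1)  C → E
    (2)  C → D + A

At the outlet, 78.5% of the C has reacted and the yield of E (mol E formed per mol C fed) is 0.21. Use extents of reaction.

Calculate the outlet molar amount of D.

252 mol

Yield of E: 1ξ₁ / 437.9 = 0.21 → ξ₁ = 91.96 mol.
Conversion of C: 1ξ₁ + 1ξ₂ = 0.785 × 437.9 = 343.8 → ξ₂ = 251.8 mol.
Outlet amounts (n = n₀ + Σ ν·ξ):
  C: 437.9 − 1(91.96) − 1(251.8) = 94.15
  E: 0 + 1(91.96) = 91.96
  D: 0 + 1(251.8) = 251.8
  A: 0 + 1(251.8) = 251.8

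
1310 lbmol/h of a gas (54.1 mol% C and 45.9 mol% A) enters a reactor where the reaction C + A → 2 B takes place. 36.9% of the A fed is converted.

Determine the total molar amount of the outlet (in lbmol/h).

A reacted = 0.369 × 601.3 = 221.9 lbmol/h; ν_A = −1, so ξ = 221.9/1 = 221.9 lbmol/h.
Outlet amounts (n = n₀ + ν ξ):
  C: 708.7 − 1(221.9) = 486.8
  A: 601.3 − 1(221.9) = 379.4
  B: 0 + 2(221.9) = 443.8
Total out = 486.8 + 379.4 + 443.8 = 1310 lbmol/h.

1310 lbmol/h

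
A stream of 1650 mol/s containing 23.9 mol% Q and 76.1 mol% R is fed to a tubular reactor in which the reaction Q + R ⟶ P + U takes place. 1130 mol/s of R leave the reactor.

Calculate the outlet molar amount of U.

126 mol/s

For R: n = n₀ − 1ξ → 1130 = 1256 − 1ξ, giving ξ = 125.6 mol/s.
Outlet amounts (n = n₀ + ν ξ):
  Q: 394.4 − 1(125.6) = 268.7
  R: 1256 − 1(125.6) = 1130
  P: 0 + 1(125.6) = 125.6
  U: 0 + 1(125.6) = 125.6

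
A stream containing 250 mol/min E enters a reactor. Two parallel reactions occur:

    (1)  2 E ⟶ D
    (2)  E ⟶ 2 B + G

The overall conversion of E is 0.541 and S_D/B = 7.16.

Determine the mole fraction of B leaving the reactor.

Conversion of E: E consumed = 0.541 × 250 = 135.2 mol/min = 2ξ₁ + 1ξ₂.
Selectivity: 1ξ₁ / (2ξ₂) = 7.16 → ξ₁ = 14.32 ξ₂.
Substitute: (2·14.32 + 1) ξ₂ = 135.2 → ξ₂ = 4.563 mol/min, ξ₁ = 65.34 mol/min.
Outlet amounts (n = n₀ + Σ ν·ξ):
  E: 250 − 2(65.34) − 1(4.563) = 114.8
  D: 0 + 1(65.34) = 65.34
  B: 0 + 2(4.563) = 9.126
  G: 0 + 1(4.563) = 4.563
Total out = 193.8 mol/min; y_B = 9.126 / 193.8 = 0.04709.

0.0471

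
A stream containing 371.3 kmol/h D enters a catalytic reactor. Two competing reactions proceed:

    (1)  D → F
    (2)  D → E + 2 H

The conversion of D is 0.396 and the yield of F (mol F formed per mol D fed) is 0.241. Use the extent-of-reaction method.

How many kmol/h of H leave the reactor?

115 kmol/h

Yield of F: 1ξ₁ / 371.3 = 0.241 → ξ₁ = 89.48 kmol/h.
Conversion of D: 1ξ₁ + 1ξ₂ = 0.396 × 371.3 = 147 → ξ₂ = 57.55 kmol/h.
Outlet amounts (n = n₀ + Σ ν·ξ):
  D: 371.3 − 1(89.48) − 1(57.55) = 224.3
  F: 0 + 1(89.48) = 89.48
  E: 0 + 1(57.55) = 57.55
  H: 0 + 2(57.55) = 115.1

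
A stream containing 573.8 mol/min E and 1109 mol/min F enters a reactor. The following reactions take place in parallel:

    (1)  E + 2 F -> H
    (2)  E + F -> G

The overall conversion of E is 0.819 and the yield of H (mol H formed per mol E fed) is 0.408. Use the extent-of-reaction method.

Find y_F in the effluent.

Yield of H: 1ξ₁ / 573.8 = 0.408 → ξ₁ = 234.1 mol/min.
Conversion of E: 1ξ₁ + 1ξ₂ = 0.819 × 573.8 = 469.9 → ξ₂ = 235.8 mol/min.
Outlet amounts (n = n₀ + Σ ν·ξ):
  E: 573.8 − 1(234.1) − 1(235.8) = 103.9
  F: 1109 − 2(234.1) − 1(235.8) = 404.9
  H: 0 + 1(234.1) = 234.1
  G: 0 + 1(235.8) = 235.8
Total out = 978.7 mol/min; y_F = 404.9 / 978.7 = 0.4137.

0.414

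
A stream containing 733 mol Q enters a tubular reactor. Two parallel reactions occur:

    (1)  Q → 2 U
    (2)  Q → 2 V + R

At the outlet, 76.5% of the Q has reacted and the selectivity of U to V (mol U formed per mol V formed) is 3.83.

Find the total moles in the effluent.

1410 mol

Conversion of Q: Q consumed = 0.765 × 733 = 560.7 mol = 1ξ₁ + 1ξ₂.
Selectivity: 2ξ₁ / (2ξ₂) = 3.83 → ξ₁ = 3.83 ξ₂.
Substitute: (1·3.83 + 1) ξ₂ = 560.7 → ξ₂ = 116.1 mol, ξ₁ = 444.6 mol.
Outlet amounts (n = n₀ + Σ ν·ξ):
  Q: 733 − 1(444.6) − 1(116.1) = 172.3
  U: 0 + 2(444.6) = 889.3
  V: 0 + 2(116.1) = 232.2
  R: 0 + 1(116.1) = 116.1
Total out = 172.3 + 889.3 + 232.2 + 116.1 = 1410 mol.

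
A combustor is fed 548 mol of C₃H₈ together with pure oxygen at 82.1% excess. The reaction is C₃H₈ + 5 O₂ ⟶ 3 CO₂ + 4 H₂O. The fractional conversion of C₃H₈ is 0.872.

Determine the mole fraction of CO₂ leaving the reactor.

0.238

Stoichiometric O₂ = 5 × 548 = 2740 mol; O₂ fed = 2740 × 1.821 = 4990 mol.
Fuel reacted = 0.872 × 548 → ξ = 477.9 mol.
Outlet (n = n₀ + ν ξ):
  C₃H₈: 548 − 1(477.9) = 70.14
  O₂: 4990 − 5(477.9) = 2600
  CO₂: 0 + 3(477.9) = 1434
  H₂O: 0 + 4(477.9) = 1911
Total out = 6015 mol; y_CO₂ = 1434 / 6015 = 0.2383.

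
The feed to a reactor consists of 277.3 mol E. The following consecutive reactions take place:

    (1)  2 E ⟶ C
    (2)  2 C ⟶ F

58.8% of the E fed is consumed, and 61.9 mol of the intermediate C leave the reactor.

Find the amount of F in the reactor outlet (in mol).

Conversion of E: E consumed = 2ξ₁ = 0.588 × 277.3 → ξ₁ = 81.53 mol.
C balance: n_C = 0 + 1ξ₁ − 2ξ₂ = 61.9 → ξ₂ = (1·81.53 − 61.9)/2 = 9.813 mol.
Outlet amounts (n = n₀ + Σ ν·ξ):
  E: 277.3 − 2(81.53) = 114.2
  C: 0 + 1(81.53) − 2(9.813) = 61.9
  F: 0 + 1(9.813) = 9.813

9.81 mol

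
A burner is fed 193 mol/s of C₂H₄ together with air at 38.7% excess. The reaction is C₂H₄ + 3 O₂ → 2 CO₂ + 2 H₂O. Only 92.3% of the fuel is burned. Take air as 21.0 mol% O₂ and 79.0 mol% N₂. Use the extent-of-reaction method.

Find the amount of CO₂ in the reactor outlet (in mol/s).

Stoichiometric O₂ = 3 × 193 = 579 mol/s; O₂ fed = 579 × 1.387 = 803.1 mol/s.
N₂ fed = 803.1 × 79/21 = 3021 mol/s.
Fuel reacted = 0.923 × 193 → ξ = 178.1 mol/s.
Outlet (n = n₀ + ν ξ):
  C₂H₄: 193 − 1(178.1) = 14.86
  O₂: 803.1 − 3(178.1) = 268.7
  N₂: 3021 (inert)
  CO₂: 0 + 2(178.1) = 356.3
  H₂O: 0 + 2(178.1) = 356.3

356 mol/s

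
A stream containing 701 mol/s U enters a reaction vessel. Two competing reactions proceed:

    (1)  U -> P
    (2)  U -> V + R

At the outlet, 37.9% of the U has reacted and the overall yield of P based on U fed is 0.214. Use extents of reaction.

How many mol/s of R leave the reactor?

Yield of P: 1ξ₁ / 701 = 0.214 → ξ₁ = 150 mol/s.
Conversion of U: 1ξ₁ + 1ξ₂ = 0.379 × 701 = 265.7 → ξ₂ = 115.7 mol/s.
Outlet amounts (n = n₀ + Σ ν·ξ):
  U: 701 − 1(150) − 1(115.7) = 435.3
  P: 0 + 1(150) = 150
  V: 0 + 1(115.7) = 115.7
  R: 0 + 1(115.7) = 115.7

116 mol/s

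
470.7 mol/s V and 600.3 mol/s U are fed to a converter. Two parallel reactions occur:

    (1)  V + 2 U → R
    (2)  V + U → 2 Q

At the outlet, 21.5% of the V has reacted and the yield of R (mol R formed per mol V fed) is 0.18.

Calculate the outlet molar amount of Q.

Yield of R: 1ξ₁ / 470.7 = 0.18 → ξ₁ = 84.73 mol/s.
Conversion of V: 1ξ₁ + 1ξ₂ = 0.215 × 470.7 = 101.2 → ξ₂ = 16.47 mol/s.
Outlet amounts (n = n₀ + Σ ν·ξ):
  V: 470.7 − 1(84.73) − 1(16.47) = 369.5
  U: 600.3 − 2(84.73) − 1(16.47) = 414.4
  R: 0 + 1(84.73) = 84.73
  Q: 0 + 2(16.47) = 32.95

32.9 mol/s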